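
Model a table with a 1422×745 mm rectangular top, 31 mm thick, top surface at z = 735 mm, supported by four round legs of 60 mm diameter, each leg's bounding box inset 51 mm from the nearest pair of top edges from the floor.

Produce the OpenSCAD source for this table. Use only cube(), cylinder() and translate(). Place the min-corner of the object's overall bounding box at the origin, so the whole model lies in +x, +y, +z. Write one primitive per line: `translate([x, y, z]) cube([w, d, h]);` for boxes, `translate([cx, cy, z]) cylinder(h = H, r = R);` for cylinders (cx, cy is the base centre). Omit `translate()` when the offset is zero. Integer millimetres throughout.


translate([0, 0, 704]) cube([1422, 745, 31]);
translate([81, 81, 0]) cylinder(h = 704, r = 30);
translate([1341, 81, 0]) cylinder(h = 704, r = 30);
translate([81, 664, 0]) cylinder(h = 704, r = 30);
translate([1341, 664, 0]) cylinder(h = 704, r = 30);


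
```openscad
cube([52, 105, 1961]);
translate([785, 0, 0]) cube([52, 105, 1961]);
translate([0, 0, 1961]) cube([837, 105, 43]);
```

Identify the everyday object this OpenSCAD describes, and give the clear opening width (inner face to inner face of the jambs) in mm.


A door frame. The clear opening width is 733 mm.

Two 1961 mm tall posts with a header on top — a door frame. The left jamb is 52 mm wide at x = 0; the right jamb starts at x = 785. The clear opening is 785 − 52 = 733 mm.


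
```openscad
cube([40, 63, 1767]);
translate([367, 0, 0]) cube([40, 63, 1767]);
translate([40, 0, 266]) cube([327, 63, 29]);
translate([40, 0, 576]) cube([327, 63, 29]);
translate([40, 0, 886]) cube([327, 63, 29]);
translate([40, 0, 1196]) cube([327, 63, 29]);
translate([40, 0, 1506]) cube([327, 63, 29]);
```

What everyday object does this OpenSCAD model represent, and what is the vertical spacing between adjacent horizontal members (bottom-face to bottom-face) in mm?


A ladder. The rung spacing is 310 mm.

Two tall 40×63 posts with 5 short bars between them — a ladder. Adjacent rungs sit at z = 266 and z = 576, so the spacing is 576 − 266 = 310 mm.


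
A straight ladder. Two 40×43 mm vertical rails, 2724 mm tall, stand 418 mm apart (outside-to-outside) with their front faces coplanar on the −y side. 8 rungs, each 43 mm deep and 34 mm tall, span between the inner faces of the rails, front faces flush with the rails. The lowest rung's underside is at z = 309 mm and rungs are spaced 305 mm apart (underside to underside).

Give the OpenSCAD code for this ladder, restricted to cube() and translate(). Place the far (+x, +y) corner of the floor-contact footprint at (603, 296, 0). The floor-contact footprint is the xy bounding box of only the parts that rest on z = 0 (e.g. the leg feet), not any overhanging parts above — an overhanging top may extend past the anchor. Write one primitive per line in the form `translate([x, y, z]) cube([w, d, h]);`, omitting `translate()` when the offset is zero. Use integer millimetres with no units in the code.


translate([185, 253, 0]) cube([40, 43, 2724]);
translate([563, 253, 0]) cube([40, 43, 2724]);
translate([225, 253, 309]) cube([338, 43, 34]);
translate([225, 253, 614]) cube([338, 43, 34]);
translate([225, 253, 919]) cube([338, 43, 34]);
translate([225, 253, 1224]) cube([338, 43, 34]);
translate([225, 253, 1529]) cube([338, 43, 34]);
translate([225, 253, 1834]) cube([338, 43, 34]);
translate([225, 253, 2139]) cube([338, 43, 34]);
translate([225, 253, 2444]) cube([338, 43, 34]);


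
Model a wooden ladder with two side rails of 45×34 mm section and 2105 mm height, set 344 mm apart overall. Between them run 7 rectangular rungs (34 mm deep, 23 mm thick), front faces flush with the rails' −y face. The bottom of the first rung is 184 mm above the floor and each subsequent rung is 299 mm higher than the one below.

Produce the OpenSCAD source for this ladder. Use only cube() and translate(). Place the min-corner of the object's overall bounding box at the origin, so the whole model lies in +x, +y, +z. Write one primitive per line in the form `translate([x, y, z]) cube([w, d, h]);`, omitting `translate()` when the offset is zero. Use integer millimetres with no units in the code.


cube([45, 34, 2105]);
translate([299, 0, 0]) cube([45, 34, 2105]);
translate([45, 0, 184]) cube([254, 34, 23]);
translate([45, 0, 483]) cube([254, 34, 23]);
translate([45, 0, 782]) cube([254, 34, 23]);
translate([45, 0, 1081]) cube([254, 34, 23]);
translate([45, 0, 1380]) cube([254, 34, 23]);
translate([45, 0, 1679]) cube([254, 34, 23]);
translate([45, 0, 1978]) cube([254, 34, 23]);


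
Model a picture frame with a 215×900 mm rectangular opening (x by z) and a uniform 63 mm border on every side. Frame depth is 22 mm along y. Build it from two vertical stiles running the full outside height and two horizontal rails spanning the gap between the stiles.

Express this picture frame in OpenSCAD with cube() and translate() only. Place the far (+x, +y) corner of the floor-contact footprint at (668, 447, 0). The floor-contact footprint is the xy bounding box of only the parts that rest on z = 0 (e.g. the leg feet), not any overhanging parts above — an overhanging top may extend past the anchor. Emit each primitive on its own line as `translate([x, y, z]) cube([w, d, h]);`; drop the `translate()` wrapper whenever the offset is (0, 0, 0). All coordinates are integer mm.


translate([327, 425, 0]) cube([63, 22, 1026]);
translate([605, 425, 0]) cube([63, 22, 1026]);
translate([390, 425, 0]) cube([215, 22, 63]);
translate([390, 425, 963]) cube([215, 22, 63]);


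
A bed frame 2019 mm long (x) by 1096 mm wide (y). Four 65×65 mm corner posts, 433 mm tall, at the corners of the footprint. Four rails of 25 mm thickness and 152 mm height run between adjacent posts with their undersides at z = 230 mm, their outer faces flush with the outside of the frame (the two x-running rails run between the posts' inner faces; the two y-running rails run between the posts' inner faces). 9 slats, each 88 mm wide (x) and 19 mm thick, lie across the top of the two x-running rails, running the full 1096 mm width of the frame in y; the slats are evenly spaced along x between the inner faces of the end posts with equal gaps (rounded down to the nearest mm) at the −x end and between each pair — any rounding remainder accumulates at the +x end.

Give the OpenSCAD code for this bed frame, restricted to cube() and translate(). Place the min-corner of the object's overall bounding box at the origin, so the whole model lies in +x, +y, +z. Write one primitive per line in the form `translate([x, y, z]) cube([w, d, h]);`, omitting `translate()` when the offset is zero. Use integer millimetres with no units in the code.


cube([65, 65, 433]);
translate([0, 1031, 0]) cube([65, 65, 433]);
translate([1954, 0, 0]) cube([65, 65, 433]);
translate([1954, 1031, 0]) cube([65, 65, 433]);
translate([65, 0, 230]) cube([1889, 25, 152]);
translate([65, 1071, 230]) cube([1889, 25, 152]);
translate([0, 65, 230]) cube([25, 966, 152]);
translate([1994, 65, 230]) cube([25, 966, 152]);
translate([174, 0, 382]) cube([88, 1096, 19]);
translate([371, 0, 382]) cube([88, 1096, 19]);
translate([568, 0, 382]) cube([88, 1096, 19]);
translate([765, 0, 382]) cube([88, 1096, 19]);
translate([962, 0, 382]) cube([88, 1096, 19]);
translate([1159, 0, 382]) cube([88, 1096, 19]);
translate([1356, 0, 382]) cube([88, 1096, 19]);
translate([1553, 0, 382]) cube([88, 1096, 19]);
translate([1750, 0, 382]) cube([88, 1096, 19]);


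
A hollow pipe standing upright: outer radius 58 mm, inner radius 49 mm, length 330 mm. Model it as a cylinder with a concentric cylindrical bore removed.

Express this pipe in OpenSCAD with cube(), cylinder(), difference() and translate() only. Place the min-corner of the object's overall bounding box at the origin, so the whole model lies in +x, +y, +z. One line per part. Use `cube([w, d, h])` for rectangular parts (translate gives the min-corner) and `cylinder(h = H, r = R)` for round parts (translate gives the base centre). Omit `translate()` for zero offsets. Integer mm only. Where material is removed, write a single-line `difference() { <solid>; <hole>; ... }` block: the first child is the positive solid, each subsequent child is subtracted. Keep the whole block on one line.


difference() { translate([58, 58, 0]) cylinder(h = 330, r = 58); translate([58, 58, 0]) cylinder(h = 330, r = 49); }


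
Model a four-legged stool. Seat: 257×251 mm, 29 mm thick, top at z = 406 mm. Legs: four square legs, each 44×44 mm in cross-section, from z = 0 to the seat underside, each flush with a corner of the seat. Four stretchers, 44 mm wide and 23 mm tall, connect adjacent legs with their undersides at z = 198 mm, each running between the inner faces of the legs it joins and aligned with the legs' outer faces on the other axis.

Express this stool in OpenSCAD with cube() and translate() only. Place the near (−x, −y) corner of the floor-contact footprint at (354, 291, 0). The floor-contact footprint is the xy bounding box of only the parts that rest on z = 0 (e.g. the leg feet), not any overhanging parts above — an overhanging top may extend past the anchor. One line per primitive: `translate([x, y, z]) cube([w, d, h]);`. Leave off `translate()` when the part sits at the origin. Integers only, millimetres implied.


// leg_h = 406 - 29 = 377
// stretcher span = 257 - 2*44 = 169
translate([354, 291, 377]) cube([257, 251, 29]);
translate([354, 291, 0]) cube([44, 44, 377]);
translate([567, 291, 0]) cube([44, 44, 377]);
translate([354, 498, 0]) cube([44, 44, 377]);
translate([567, 498, 0]) cube([44, 44, 377]);
translate([398, 291, 198]) cube([169, 44, 23]);
translate([398, 498, 198]) cube([169, 44, 23]);
translate([354, 335, 198]) cube([44, 163, 23]);
translate([567, 335, 198]) cube([44, 163, 23]);


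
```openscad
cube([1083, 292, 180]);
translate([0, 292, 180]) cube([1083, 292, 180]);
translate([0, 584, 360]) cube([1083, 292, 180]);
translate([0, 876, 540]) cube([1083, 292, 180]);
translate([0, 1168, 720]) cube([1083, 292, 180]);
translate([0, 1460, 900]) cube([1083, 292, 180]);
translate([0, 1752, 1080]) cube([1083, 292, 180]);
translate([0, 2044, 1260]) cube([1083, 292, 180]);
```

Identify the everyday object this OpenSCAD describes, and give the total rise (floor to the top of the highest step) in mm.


A staircase. The total rise is 1440 mm.

8 identical blocks, each offset up and back from the previous — a staircase. Each step is 180 mm tall and there are 8 of them, so the total rise is 8 × 180 = 1440 mm.


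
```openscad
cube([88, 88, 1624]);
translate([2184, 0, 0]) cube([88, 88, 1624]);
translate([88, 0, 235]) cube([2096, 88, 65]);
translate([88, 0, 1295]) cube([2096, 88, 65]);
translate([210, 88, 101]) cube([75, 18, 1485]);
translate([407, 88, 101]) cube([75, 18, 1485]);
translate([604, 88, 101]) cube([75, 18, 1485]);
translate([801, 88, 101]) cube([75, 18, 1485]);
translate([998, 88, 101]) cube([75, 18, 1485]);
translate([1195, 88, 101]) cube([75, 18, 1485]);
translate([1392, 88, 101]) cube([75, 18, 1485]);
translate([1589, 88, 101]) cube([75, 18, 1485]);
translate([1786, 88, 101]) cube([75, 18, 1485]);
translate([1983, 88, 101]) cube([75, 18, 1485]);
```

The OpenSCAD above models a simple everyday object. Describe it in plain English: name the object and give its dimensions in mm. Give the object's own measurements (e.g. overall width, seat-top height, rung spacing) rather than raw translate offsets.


A fence section. Two 88×88 mm posts, 1624 mm tall, stand on the floor with a clear span of 2096 mm between their inner faces. Two horizontal rails of 88×65 mm section span the gap between the posts with their undersides at z = 235 mm and z = 1295 mm, flush with the posts' −y face. 10 pickets, each 75 mm wide, 18 mm thick and 1485 mm tall, are fixed to the +y face of the rails with their bottoms at z = 101 mm, spaced across the span with a 122 mm gap after the −x post and between neighbouring pickets, with 126 mm left before the +x post.


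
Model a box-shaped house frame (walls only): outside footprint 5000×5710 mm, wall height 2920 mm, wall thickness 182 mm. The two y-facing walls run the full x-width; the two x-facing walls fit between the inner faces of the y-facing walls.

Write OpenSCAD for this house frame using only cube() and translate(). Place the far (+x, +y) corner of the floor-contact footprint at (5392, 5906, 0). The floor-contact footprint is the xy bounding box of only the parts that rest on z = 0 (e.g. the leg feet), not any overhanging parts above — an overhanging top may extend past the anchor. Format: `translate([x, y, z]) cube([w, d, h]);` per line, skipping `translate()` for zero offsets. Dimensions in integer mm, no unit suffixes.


translate([392, 196, 0]) cube([5000, 182, 2920]);
translate([392, 5724, 0]) cube([5000, 182, 2920]);
translate([392, 378, 0]) cube([182, 5346, 2920]);
translate([5210, 378, 0]) cube([182, 5346, 2920]);


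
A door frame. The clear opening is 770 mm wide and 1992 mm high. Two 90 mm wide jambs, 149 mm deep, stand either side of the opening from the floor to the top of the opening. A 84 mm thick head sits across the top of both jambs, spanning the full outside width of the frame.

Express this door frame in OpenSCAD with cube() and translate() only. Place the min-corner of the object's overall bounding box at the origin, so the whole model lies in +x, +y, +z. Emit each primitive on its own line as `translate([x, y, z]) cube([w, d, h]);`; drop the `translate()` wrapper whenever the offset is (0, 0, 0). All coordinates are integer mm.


cube([90, 149, 1992]);
translate([860, 0, 0]) cube([90, 149, 1992]);
translate([0, 0, 1992]) cube([950, 149, 84]);


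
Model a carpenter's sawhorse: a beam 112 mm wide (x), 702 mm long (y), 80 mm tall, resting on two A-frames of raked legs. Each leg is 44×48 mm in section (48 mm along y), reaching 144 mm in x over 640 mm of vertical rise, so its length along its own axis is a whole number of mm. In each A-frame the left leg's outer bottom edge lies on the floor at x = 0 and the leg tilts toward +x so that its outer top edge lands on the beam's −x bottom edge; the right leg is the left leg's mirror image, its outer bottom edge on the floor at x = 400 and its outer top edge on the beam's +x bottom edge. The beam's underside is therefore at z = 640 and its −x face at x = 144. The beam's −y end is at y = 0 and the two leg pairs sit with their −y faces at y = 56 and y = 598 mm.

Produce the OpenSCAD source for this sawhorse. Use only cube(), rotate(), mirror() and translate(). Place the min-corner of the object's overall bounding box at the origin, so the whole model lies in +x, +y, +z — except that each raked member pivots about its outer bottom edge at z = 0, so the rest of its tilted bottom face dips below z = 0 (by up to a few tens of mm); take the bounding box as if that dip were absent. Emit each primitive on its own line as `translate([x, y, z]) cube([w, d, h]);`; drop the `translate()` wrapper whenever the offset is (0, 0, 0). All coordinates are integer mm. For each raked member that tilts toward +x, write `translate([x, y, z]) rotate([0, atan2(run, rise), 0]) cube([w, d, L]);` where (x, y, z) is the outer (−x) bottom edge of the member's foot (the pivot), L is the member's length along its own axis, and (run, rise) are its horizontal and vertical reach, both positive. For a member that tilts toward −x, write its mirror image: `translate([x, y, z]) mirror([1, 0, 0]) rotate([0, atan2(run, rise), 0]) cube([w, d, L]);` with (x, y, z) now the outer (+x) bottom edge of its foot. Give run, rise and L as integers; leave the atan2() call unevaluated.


translate([144, 0, 640]) cube([112, 702, 80]);
translate([0, 56, 0]) rotate([0, atan2(144, 640), 0]) cube([44, 48, 656]);
translate([400, 56, 0]) mirror([1, 0, 0]) rotate([0, atan2(144, 640), 0]) cube([44, 48, 656]);
translate([0, 598, 0]) rotate([0, atan2(144, 640), 0]) cube([44, 48, 656]);
translate([400, 598, 0]) mirror([1, 0, 0]) rotate([0, atan2(144, 640), 0]) cube([44, 48, 656]);


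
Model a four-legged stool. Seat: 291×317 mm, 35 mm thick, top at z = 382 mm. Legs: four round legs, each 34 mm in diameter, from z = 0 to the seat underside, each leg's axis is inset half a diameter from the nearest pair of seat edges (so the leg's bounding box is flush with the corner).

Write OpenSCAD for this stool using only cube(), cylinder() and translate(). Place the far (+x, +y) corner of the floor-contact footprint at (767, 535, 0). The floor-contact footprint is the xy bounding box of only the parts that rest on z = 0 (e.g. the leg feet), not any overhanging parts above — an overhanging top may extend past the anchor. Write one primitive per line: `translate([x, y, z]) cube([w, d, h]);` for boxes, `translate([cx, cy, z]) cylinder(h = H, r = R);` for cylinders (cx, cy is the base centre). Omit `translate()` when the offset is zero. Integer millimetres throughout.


// leg_h = 382 - 35 = 347
translate([476, 218, 347]) cube([291, 317, 35]);
translate([493, 235, 0]) cylinder(h = 347, r = 17);
translate([750, 235, 0]) cylinder(h = 347, r = 17);
translate([493, 518, 0]) cylinder(h = 347, r = 17);
translate([750, 518, 0]) cylinder(h = 347, r = 17);


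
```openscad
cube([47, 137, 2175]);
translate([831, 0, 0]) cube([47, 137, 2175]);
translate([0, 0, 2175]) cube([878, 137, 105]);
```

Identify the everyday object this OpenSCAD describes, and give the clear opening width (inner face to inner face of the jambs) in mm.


A door frame. The clear opening width is 784 mm.

Two 2175 mm tall posts with a header on top — a door frame. The left jamb is 47 mm wide at x = 0; the right jamb starts at x = 831. The clear opening is 831 − 47 = 784 mm.


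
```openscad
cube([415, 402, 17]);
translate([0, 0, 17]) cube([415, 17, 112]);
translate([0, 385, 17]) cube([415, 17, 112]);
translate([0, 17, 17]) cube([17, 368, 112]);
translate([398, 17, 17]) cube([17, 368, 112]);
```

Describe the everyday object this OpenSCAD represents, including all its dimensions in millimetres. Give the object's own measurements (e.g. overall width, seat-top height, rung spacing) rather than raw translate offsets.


An open-topped rectangular box: outside dimensions 415×402×129 mm, with a uniform wall and base thickness of 17 mm. The base is a full 415×402 slab on the floor; four walls sit on top of the base. The front and back walls (the −y and +y sides) span the full width; the two side walls fit between them.


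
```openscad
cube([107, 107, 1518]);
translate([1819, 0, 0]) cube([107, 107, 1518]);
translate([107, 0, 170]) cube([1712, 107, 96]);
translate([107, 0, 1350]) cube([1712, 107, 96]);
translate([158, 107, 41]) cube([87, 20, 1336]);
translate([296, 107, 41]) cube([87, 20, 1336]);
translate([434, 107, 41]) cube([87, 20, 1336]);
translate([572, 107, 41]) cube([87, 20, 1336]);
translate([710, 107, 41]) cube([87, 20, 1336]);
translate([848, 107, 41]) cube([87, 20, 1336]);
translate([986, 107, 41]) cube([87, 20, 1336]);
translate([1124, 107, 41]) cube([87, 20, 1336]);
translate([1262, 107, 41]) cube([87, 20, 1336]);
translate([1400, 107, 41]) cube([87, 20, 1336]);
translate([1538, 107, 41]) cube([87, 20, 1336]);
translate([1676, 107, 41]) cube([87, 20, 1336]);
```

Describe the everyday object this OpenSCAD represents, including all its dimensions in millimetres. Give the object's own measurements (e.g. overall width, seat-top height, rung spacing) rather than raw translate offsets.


A fence section. Two 107×107 mm posts, 1518 mm tall, stand on the floor with a clear span of 1712 mm between their inner faces. Two horizontal rails of 107×96 mm section span the gap between the posts with their undersides at z = 170 mm and z = 1350 mm, flush with the posts' −y face. 12 pickets, each 87 mm wide, 20 mm thick and 1336 mm tall, are fixed to the +y face of the rails with their bottoms at z = 41 mm, spaced across the span with a 51 mm gap after the −x post and between neighbouring pickets, with 56 mm left before the +x post.


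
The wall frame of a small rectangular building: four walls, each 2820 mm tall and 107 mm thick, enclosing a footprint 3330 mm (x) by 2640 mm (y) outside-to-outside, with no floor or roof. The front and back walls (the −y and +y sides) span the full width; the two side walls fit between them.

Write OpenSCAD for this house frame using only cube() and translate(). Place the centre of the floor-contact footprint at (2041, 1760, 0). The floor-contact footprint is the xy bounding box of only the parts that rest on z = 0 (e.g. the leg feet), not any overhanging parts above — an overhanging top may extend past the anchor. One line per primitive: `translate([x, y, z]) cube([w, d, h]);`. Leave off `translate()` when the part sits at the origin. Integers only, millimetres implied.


translate([376, 440, 0]) cube([3330, 107, 2820]);
translate([376, 2973, 0]) cube([3330, 107, 2820]);
translate([376, 547, 0]) cube([107, 2426, 2820]);
translate([3599, 547, 0]) cube([107, 2426, 2820]);


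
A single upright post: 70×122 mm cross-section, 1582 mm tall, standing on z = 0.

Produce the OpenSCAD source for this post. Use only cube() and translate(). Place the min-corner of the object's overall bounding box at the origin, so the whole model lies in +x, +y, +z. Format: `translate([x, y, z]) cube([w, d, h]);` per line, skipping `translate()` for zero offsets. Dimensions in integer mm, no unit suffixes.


cube([70, 122, 1582]);


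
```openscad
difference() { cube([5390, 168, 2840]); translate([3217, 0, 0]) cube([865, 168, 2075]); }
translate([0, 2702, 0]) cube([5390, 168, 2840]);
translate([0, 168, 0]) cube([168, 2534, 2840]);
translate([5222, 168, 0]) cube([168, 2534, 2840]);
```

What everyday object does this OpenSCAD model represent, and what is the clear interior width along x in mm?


A single room. The interior width is 5054 mm.

Four walls enclosing a rectangle with a door in the front wall — a room. Outside width 5390 minus two 168 mm walls gives 5054 mm.


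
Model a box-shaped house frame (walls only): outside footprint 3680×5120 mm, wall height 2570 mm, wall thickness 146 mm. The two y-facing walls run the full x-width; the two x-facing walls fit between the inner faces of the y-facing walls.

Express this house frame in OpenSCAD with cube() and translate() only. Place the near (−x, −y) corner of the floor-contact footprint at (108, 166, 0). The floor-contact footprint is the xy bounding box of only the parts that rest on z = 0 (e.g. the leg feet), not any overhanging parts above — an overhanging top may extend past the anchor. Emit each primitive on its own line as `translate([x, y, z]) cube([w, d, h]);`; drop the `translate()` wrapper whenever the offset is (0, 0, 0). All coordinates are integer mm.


translate([108, 166, 0]) cube([3680, 146, 2570]);
translate([108, 5140, 0]) cube([3680, 146, 2570]);
translate([108, 312, 0]) cube([146, 4828, 2570]);
translate([3642, 312, 0]) cube([146, 4828, 2570]);


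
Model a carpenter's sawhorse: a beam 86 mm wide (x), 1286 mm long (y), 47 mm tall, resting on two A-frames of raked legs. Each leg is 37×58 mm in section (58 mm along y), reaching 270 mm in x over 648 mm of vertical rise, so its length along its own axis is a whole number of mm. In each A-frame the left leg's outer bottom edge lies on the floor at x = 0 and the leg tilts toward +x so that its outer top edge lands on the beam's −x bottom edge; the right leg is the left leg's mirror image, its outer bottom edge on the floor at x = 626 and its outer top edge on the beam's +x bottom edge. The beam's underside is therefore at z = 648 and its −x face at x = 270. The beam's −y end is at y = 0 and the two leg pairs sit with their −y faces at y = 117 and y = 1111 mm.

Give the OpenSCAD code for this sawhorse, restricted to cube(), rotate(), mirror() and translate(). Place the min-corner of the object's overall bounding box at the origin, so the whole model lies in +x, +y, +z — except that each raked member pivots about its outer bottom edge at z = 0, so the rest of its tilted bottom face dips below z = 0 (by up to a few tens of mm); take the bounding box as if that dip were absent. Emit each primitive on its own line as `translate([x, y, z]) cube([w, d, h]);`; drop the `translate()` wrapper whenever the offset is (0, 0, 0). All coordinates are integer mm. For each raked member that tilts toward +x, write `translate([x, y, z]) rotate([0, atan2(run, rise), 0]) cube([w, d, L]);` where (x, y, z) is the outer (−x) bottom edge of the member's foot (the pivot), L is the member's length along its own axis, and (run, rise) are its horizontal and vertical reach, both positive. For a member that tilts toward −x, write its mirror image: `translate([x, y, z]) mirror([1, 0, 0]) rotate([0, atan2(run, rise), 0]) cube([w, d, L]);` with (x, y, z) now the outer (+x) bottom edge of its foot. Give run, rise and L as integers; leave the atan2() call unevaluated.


translate([270, 0, 648]) cube([86, 1286, 47]);
translate([0, 117, 0]) rotate([0, atan2(270, 648), 0]) cube([37, 58, 702]);
translate([626, 117, 0]) mirror([1, 0, 0]) rotate([0, atan2(270, 648), 0]) cube([37, 58, 702]);
translate([0, 1111, 0]) rotate([0, atan2(270, 648), 0]) cube([37, 58, 702]);
translate([626, 1111, 0]) mirror([1, 0, 0]) rotate([0, atan2(270, 648), 0]) cube([37, 58, 702]);


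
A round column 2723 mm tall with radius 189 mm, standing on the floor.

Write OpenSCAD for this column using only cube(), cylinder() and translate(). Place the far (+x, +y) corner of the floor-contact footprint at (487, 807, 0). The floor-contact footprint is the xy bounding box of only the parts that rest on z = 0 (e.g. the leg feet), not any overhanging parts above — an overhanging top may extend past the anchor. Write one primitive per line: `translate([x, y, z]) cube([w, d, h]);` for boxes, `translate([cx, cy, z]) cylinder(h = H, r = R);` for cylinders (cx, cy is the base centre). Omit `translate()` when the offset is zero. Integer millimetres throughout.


translate([298, 618, 0]) cylinder(h = 2723, r = 189);


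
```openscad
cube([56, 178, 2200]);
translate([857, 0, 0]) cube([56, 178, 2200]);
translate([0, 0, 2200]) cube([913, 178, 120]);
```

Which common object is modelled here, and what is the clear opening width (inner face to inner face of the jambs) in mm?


A door frame. The clear opening width is 801 mm.

Two 2200 mm tall posts with a header on top — a door frame. The left jamb is 56 mm wide at x = 0; the right jamb starts at x = 857. The clear opening is 857 − 56 = 801 mm.


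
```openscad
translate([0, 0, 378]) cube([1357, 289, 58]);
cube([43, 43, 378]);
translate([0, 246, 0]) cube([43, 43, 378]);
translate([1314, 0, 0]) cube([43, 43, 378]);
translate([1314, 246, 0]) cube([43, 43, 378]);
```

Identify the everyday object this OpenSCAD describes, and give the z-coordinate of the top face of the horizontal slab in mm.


A bench. The seat-top height is 436 mm.

A long slab on four corner posts — a bench. The slab sits at z = 378 with thickness 58, so the top is 378 + 58 = 436 mm.


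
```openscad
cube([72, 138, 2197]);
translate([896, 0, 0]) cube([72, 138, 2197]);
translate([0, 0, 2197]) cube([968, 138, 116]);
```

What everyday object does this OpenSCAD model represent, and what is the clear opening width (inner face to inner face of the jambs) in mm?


A door frame. The clear opening width is 824 mm.

Two 2197 mm tall posts with a header on top — a door frame. The left jamb is 72 mm wide at x = 0; the right jamb starts at x = 896. The clear opening is 896 − 72 = 824 mm.


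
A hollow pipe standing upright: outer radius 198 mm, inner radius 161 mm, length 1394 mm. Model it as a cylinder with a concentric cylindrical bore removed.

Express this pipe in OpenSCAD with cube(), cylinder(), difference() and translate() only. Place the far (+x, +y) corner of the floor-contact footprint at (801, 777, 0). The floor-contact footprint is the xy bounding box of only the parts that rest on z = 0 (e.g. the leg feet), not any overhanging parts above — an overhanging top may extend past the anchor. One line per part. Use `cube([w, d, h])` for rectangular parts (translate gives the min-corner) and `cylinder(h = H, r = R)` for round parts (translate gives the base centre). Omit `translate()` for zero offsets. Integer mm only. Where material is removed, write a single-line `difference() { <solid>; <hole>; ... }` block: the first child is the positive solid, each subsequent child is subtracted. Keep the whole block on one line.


difference() { translate([603, 579, 0]) cylinder(h = 1394, r = 198); translate([603, 579, 0]) cylinder(h = 1394, r = 161); }


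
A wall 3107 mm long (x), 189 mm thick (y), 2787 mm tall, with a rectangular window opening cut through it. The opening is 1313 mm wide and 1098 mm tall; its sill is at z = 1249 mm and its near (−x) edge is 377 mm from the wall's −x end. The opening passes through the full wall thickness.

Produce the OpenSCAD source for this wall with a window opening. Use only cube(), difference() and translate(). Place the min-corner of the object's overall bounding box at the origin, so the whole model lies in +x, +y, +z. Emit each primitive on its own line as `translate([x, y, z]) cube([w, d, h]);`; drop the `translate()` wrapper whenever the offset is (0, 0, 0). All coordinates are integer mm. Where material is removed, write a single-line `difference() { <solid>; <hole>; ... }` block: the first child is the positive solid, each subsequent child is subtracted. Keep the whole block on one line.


difference() { cube([3107, 189, 2787]); translate([377, 0, 1249]) cube([1313, 189, 1098]); }


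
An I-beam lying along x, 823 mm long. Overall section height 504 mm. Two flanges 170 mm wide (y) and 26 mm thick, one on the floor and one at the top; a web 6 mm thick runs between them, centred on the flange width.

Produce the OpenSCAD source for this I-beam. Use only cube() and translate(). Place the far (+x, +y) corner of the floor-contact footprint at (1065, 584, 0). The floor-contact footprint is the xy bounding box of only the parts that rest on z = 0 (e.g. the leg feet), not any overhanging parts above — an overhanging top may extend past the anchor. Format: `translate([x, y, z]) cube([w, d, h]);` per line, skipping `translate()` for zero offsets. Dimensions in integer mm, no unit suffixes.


translate([242, 414, 0]) cube([823, 170, 26]);
translate([242, 496, 26]) cube([823, 6, 452]);
translate([242, 414, 478]) cube([823, 170, 26]);


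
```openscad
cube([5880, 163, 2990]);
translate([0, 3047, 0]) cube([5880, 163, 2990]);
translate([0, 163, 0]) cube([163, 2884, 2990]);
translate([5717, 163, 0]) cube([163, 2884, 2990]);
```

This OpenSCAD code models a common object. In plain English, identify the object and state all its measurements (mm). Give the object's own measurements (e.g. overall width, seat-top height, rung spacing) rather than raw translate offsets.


The wall frame of a small rectangular building: four walls, each 2990 mm tall and 163 mm thick, enclosing a footprint 5880 mm (x) by 3210 mm (y) outside-to-outside, with no floor or roof. The front and back walls (the −y and +y sides) span the full width; the two side walls fit between them.


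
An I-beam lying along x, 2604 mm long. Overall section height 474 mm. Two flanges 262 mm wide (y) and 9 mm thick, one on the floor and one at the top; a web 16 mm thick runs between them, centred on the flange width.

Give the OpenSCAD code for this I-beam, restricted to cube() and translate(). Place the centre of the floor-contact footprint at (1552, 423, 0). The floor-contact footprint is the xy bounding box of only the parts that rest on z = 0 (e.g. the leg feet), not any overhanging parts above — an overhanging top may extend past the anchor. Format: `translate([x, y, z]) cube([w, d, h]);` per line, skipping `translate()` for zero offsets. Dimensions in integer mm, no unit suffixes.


translate([250, 292, 0]) cube([2604, 262, 9]);
translate([250, 415, 9]) cube([2604, 16, 456]);
translate([250, 292, 465]) cube([2604, 262, 9]);


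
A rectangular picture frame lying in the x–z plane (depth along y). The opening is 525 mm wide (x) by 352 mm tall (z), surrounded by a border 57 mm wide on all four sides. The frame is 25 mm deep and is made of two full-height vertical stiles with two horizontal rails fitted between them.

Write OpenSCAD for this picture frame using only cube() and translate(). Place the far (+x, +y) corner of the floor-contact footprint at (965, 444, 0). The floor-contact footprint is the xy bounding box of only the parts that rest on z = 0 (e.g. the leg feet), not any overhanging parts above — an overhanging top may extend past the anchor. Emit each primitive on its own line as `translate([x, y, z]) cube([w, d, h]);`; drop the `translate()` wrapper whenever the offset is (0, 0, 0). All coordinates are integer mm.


translate([326, 419, 0]) cube([57, 25, 466]);
translate([908, 419, 0]) cube([57, 25, 466]);
translate([383, 419, 0]) cube([525, 25, 57]);
translate([383, 419, 409]) cube([525, 25, 57]);


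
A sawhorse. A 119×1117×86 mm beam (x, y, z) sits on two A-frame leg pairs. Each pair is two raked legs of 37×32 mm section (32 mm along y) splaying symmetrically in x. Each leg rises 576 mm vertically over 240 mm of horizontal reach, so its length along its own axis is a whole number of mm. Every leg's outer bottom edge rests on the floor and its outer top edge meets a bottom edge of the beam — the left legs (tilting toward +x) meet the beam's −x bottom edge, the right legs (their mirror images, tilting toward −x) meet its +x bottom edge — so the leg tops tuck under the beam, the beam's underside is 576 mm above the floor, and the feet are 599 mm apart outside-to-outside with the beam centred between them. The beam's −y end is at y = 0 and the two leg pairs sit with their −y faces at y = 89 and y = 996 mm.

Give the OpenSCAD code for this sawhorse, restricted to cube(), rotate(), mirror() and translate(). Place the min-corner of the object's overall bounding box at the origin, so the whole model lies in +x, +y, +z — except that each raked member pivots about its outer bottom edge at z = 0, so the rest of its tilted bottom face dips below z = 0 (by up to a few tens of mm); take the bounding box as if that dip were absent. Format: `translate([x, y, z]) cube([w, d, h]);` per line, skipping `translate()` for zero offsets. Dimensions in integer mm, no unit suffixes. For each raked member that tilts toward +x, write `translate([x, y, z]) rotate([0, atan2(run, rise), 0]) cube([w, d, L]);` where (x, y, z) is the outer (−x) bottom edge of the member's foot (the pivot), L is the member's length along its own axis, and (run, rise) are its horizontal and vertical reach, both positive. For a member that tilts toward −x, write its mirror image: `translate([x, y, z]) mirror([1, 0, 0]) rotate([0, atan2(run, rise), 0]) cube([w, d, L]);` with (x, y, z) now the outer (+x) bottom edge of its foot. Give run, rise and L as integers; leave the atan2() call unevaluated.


translate([240, 0, 576]) cube([119, 1117, 86]);
translate([0, 89, 0]) rotate([0, atan2(240, 576), 0]) cube([37, 32, 624]);
translate([599, 89, 0]) mirror([1, 0, 0]) rotate([0, atan2(240, 576), 0]) cube([37, 32, 624]);
translate([0, 996, 0]) rotate([0, atan2(240, 576), 0]) cube([37, 32, 624]);
translate([599, 996, 0]) mirror([1, 0, 0]) rotate([0, atan2(240, 576), 0]) cube([37, 32, 624]);


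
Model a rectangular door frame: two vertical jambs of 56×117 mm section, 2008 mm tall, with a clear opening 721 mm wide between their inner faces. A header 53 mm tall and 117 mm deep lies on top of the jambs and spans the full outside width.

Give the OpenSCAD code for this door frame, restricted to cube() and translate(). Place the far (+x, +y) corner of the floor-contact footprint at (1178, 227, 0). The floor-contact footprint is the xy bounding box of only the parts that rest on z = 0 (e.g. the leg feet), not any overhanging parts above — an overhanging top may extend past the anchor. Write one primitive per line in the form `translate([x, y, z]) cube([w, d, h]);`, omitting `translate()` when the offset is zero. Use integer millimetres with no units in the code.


translate([345, 110, 0]) cube([56, 117, 2008]);
translate([1122, 110, 0]) cube([56, 117, 2008]);
translate([345, 110, 2008]) cube([833, 117, 53]);


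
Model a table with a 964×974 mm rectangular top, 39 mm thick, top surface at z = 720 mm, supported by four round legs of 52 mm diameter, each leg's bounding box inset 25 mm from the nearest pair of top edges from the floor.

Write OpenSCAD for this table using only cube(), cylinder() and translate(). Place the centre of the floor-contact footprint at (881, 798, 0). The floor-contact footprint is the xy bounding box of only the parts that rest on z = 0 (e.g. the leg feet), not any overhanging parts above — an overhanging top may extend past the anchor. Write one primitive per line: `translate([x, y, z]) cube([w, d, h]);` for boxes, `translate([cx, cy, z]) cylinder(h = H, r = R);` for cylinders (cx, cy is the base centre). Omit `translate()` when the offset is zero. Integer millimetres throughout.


translate([399, 311, 681]) cube([964, 974, 39]);
translate([450, 362, 0]) cylinder(h = 681, r = 26);
translate([1312, 362, 0]) cylinder(h = 681, r = 26);
translate([450, 1234, 0]) cylinder(h = 681, r = 26);
translate([1312, 1234, 0]) cylinder(h = 681, r = 26);


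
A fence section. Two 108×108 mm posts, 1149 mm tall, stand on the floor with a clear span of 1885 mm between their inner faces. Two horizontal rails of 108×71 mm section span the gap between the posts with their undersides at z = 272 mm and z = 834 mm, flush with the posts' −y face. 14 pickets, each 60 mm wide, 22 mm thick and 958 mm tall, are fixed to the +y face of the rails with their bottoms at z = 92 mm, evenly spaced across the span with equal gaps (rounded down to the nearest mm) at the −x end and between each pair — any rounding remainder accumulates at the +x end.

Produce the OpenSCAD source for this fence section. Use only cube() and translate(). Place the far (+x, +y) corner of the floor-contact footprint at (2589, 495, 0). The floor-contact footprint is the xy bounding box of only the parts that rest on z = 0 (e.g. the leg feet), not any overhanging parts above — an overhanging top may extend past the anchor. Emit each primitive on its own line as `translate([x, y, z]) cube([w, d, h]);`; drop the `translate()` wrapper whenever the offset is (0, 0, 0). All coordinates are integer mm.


translate([488, 387, 0]) cube([108, 108, 1149]);
translate([2481, 387, 0]) cube([108, 108, 1149]);
translate([596, 387, 272]) cube([1885, 108, 71]);
translate([596, 387, 834]) cube([1885, 108, 71]);
translate([665, 495, 92]) cube([60, 22, 958]);
translate([794, 495, 92]) cube([60, 22, 958]);
translate([923, 495, 92]) cube([60, 22, 958]);
translate([1052, 495, 92]) cube([60, 22, 958]);
translate([1181, 495, 92]) cube([60, 22, 958]);
translate([1310, 495, 92]) cube([60, 22, 958]);
translate([1439, 495, 92]) cube([60, 22, 958]);
translate([1568, 495, 92]) cube([60, 22, 958]);
translate([1697, 495, 92]) cube([60, 22, 958]);
translate([1826, 495, 92]) cube([60, 22, 958]);
translate([1955, 495, 92]) cube([60, 22, 958]);
translate([2084, 495, 92]) cube([60, 22, 958]);
translate([2213, 495, 92]) cube([60, 22, 958]);
translate([2342, 495, 92]) cube([60, 22, 958]);


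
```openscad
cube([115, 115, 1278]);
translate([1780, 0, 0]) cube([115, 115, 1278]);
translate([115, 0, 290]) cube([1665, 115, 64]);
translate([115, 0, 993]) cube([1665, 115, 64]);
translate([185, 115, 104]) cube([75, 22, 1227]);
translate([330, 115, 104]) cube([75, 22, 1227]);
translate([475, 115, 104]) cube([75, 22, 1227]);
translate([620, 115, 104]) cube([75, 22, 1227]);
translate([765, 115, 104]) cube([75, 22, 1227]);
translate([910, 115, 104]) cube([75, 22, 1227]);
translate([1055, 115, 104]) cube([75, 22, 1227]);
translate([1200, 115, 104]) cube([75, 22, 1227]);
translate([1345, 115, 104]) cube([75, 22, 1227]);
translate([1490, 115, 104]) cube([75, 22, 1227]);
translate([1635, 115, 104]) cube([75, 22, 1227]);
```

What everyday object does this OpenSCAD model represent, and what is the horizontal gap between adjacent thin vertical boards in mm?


A fence section. The picket gap is 70 mm.

Two posts, two rails, 11 pickets — a fence section. Span 1665 mm holds 11 pickets of 75 mm with 12 equal gaps: ⌊(1665 − 11·75) / 12⌋ = 70 mm.
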